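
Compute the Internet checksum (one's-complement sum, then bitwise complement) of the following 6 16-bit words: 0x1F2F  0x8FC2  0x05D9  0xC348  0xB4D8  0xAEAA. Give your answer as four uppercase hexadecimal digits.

2469

One's-complement addition (fold any carry out of bit 15 back into bit 0):
  0x1F2F + 0x8FC2 = 0x0AEF1
  0xAEF1 + 0x05D9 = 0x0B4CA
  0xB4CA + 0xC348 = 0x17812 → wrap carry → 0x7813
  0x7813 + 0xB4D8 = 0x12CEB → wrap carry → 0x2CEC
  0x2CEC + 0xAEAA = 0x0DB96
One's-complement sum = 0xDB96.
Checksum = ~0xDB96 & 0xFFFF = 0x2469.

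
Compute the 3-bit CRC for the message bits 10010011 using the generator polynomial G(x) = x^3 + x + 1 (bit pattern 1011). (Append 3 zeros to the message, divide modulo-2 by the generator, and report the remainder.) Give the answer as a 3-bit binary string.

111

Append 3 zeros: 10010011000. Divide by 1011 (XOR where the leading bit is 1):
  pos 0: 1001 XOR 1011 = 0010
  pos 2: 1000 XOR 1011 = 0011
  pos 4: 1111 XOR 1011 = 0100
  pos 5: 1000 XOR 1011 = 0011
  pos 7: 1100 XOR 1011 = 0111
Remainder (last 3 bits) = 111. This is the CRC / FCS.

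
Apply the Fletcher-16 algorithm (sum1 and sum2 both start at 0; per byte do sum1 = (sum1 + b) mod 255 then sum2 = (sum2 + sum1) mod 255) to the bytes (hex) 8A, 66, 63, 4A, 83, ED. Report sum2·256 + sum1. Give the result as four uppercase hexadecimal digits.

A010

Running sums (mod 255):
  after byte 0 (8A): sum1=138, sum2=138
  after byte 1 (66): sum1=240, sum2=123
  after byte 2 (63): sum1=84, sum2=207
  after byte 3 (4A): sum1=158, sum2=110
  after byte 4 (83): sum1=34, sum2=144
  after byte 5 (ED): sum1=16, sum2=160
Checksum = sum2·256 + sum1 = 160·256 + 16 = 40976 = 0xA010.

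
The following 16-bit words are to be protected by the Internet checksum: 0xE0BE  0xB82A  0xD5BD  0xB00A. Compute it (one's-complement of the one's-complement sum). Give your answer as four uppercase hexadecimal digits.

One's-complement addition (fold any carry out of bit 15 back into bit 0):
  0xE0BE + 0xB82A = 0x198E8 → wrap carry → 0x98E9
  0x98E9 + 0xD5BD = 0x16EA6 → wrap carry → 0x6EA7
  0x6EA7 + 0xB00A = 0x11EB1 → wrap carry → 0x1EB2
One's-complement sum = 0x1EB2.
Checksum = ~0x1EB2 & 0xFFFF = 0xE14D.

E14D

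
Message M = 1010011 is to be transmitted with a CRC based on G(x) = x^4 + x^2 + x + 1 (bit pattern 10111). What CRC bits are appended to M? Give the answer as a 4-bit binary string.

0011

Append 4 zeros: 10100110000. Divide by 10111 (XOR where the leading bit is 1):
  pos 0: 10100 XOR 10111 = 00011
  pos 3: 11110 XOR 10111 = 01001
  pos 4: 10010 XOR 10111 = 00101
  pos 6: 10100 XOR 10111 = 00011
Remainder (last 4 bits) = 0011. This is the CRC / FCS.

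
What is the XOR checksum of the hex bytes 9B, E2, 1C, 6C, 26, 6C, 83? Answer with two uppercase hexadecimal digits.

C0

XOR the bytes together:
  start with 0x9B
  0x9B ⊕ 0xE2 = 0x79
  0x79 ⊕ 0x1C = 0x65
  0x65 ⊕ 0x6C = 0x09
  0x09 ⊕ 0x26 = 0x2F
  0x2F ⊕ 0x6C = 0x43
  0x43 ⊕ 0x83 = 0xC0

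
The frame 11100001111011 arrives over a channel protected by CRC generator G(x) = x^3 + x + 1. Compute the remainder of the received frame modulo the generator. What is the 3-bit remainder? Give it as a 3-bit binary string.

Modulo-2 division of 11100001111011 by 1011:
  pos 0: 1110 XOR 1011 = 0101
  pos 1: 1010 XOR 1011 = 0001
  pos 4: 1001 XOR 1011 = 0010
  pos 6: 1011 XOR 1011 = 0000
  pos 10: 1011 XOR 1011 = 0000
Remainder = 000 (zero — the frame passes the CRC check).

000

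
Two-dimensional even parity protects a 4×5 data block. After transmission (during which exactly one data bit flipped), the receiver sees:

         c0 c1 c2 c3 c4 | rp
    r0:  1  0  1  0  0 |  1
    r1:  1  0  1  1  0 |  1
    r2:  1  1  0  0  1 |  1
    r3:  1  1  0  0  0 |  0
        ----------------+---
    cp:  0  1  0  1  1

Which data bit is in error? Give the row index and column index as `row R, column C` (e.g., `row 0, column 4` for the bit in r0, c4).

Recompute each row's even parity and compare to rp:
  r0: data parity 0, sent rp 1 → mismatch
  r1: data parity 1, sent rp 1 → ok
  r2: data parity 1, sent rp 1 → ok
  r3: data parity 0, sent rp 0 → ok
Recompute each column's even parity and compare to cp:
  c0: data parity 0, sent cp 0 → ok
  c1: data parity 0, sent cp 1 → mismatch
  c2: data parity 0, sent cp 0 → ok
  c3: data parity 1, sent cp 1 → ok
  c4: data parity 1, sent cp 1 → ok
Exactly one row (r0) and one column (c1) fail → the flipped bit is at their intersection.

row 0, column 1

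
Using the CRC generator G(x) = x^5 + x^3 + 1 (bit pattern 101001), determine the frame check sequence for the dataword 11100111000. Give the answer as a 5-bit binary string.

00100

Append 5 zeros: 1110011100000000. Divide by 101001 (XOR where the leading bit is 1):
  pos 0: 111001 XOR 101001 = 010000
  pos 1: 100001 XOR 101001 = 001000
  pos 3: 100010 XOR 101001 = 001011
  pos 5: 101100 XOR 101001 = 000101
  pos 8: 101000 XOR 101001 = 000001
Remainder (last 5 bits) = 00100. This is the CRC / FCS.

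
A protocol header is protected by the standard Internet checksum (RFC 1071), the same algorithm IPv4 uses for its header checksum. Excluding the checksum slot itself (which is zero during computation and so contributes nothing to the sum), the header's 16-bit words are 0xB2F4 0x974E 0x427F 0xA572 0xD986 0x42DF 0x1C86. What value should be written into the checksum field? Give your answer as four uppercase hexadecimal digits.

One's-complement addition (fold any carry out of bit 15 back into bit 0):
  0xB2F4 + 0x974E = 0x14A42 → wrap carry → 0x4A43
  0x4A43 + 0x427F = 0x08CC2
  0x8CC2 + 0xA572 = 0x13234 → wrap carry → 0x3235
  0x3235 + 0xD986 = 0x10BBB → wrap carry → 0x0BBC
  0x0BBC + 0x42DF = 0x04E9B
  0x4E9B + 0x1C86 = 0x06B21
One's-complement sum = 0x6B21.
Checksum = ~0x6B21 & 0xFFFF = 0x94DE.

94DE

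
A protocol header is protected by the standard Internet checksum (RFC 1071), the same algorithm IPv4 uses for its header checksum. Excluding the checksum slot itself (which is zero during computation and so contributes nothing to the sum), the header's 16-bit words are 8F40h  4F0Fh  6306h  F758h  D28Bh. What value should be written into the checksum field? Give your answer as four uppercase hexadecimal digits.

One's-complement addition (fold any carry out of bit 15 back into bit 0):
  0x8F40 + 0x4F0F = 0x0DE4F
  0xDE4F + 0x6306 = 0x14155 → wrap carry → 0x4156
  0x4156 + 0xF758 = 0x138AE → wrap carry → 0x38AF
  0x38AF + 0xD28B = 0x10B3A → wrap carry → 0x0B3B
One's-complement sum = 0x0B3B.
Checksum = ~0x0B3B & 0xFFFF = 0xF4C4.

F4C4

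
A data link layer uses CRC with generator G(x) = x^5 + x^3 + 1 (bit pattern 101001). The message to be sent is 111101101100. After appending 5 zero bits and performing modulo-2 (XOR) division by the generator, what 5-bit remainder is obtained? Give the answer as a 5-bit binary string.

Append 5 zeros: 11110110110000000. Divide by 101001 (XOR where the leading bit is 1):
  pos 0: 111101 XOR 101001 = 010100
  pos 1: 101001 XOR 101001 = 000000
  pos 8: 110000 XOR 101001 = 011001
  pos 9: 110010 XOR 101001 = 011011
  pos 10: 110110 XOR 101001 = 011111
  pos 11: 111110 XOR 101001 = 010111
Remainder (last 5 bits) = 10111. This is the CRC / FCS.

10111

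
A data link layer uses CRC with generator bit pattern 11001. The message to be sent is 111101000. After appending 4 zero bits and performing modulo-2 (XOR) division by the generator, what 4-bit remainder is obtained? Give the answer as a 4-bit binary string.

0110

Append 4 zeros: 1111010000000. Divide by 11001 (XOR where the leading bit is 1):
  pos 0: 11110 XOR 11001 = 00111
  pos 2: 11110 XOR 11001 = 00111
  pos 4: 11100 XOR 11001 = 00101
  pos 6: 10100 XOR 11001 = 01101
  pos 7: 11010 XOR 11001 = 00011
Remainder (last 4 bits) = 0110. This is the CRC / FCS.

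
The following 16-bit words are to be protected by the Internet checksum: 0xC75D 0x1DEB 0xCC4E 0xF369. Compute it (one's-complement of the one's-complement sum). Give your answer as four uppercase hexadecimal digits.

5AFE

One's-complement addition (fold any carry out of bit 15 back into bit 0):
  0xC75D + 0x1DEB = 0x0E548
  0xE548 + 0xCC4E = 0x1B196 → wrap carry → 0xB197
  0xB197 + 0xF369 = 0x1A500 → wrap carry → 0xA501
One's-complement sum = 0xA501.
Checksum = ~0xA501 & 0xFFFF = 0x5AFE.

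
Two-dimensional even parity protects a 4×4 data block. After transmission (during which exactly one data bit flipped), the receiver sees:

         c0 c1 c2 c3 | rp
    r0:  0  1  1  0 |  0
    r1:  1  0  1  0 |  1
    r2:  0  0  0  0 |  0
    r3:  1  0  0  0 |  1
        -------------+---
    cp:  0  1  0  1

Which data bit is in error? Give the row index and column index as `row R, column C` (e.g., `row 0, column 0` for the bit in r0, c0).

row 1, column 3

Recompute each row's even parity and compare to rp:
  r0: data parity 0, sent rp 0 → ok
  r1: data parity 0, sent rp 1 → mismatch
  r2: data parity 0, sent rp 0 → ok
  r3: data parity 1, sent rp 1 → ok
Recompute each column's even parity and compare to cp:
  c0: data parity 0, sent cp 0 → ok
  c1: data parity 1, sent cp 1 → ok
  c2: data parity 0, sent cp 0 → ok
  c3: data parity 0, sent cp 1 → mismatch
Exactly one row (r1) and one column (c3) fail → the flipped bit is at their intersection.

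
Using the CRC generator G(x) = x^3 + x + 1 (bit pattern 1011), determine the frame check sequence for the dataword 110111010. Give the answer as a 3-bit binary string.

101

Append 3 zeros: 110111010000. Divide by 1011 (XOR where the leading bit is 1):
  pos 0: 1101 XOR 1011 = 0110
  pos 1: 1101 XOR 1011 = 0110
  pos 2: 1101 XOR 1011 = 0110
  pos 3: 1100 XOR 1011 = 0111
  pos 4: 1111 XOR 1011 = 0100
  pos 5: 1000 XOR 1011 = 0011
  pos 7: 1100 XOR 1011 = 0111
  pos 8: 1110 XOR 1011 = 0101
Remainder (last 3 bits) = 101. This is the CRC / FCS.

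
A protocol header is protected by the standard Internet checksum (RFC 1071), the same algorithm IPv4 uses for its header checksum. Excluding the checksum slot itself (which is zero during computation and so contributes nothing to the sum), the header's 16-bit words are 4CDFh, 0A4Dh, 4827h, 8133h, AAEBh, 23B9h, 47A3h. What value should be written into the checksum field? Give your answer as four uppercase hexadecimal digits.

C930

One's-complement addition (fold any carry out of bit 15 back into bit 0):
  0x4CDF + 0x0A4D = 0x0572C
  0x572C + 0x4827 = 0x09F53
  0x9F53 + 0x8133 = 0x12086 → wrap carry → 0x2087
  0x2087 + 0xAAEB = 0x0CB72
  0xCB72 + 0x23B9 = 0x0EF2B
  0xEF2B + 0x47A3 = 0x136CE → wrap carry → 0x36CF
One's-complement sum = 0x36CF.
Checksum = ~0x36CF & 0xFFFF = 0xC930.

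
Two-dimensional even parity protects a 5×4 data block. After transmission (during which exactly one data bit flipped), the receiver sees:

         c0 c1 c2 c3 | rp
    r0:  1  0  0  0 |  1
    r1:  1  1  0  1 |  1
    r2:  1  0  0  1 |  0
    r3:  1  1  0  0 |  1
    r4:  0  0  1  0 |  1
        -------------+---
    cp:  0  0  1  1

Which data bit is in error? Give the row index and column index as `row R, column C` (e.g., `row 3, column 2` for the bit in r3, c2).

row 3, column 3

Recompute each row's even parity and compare to rp:
  r0: data parity 1, sent rp 1 → ok
  r1: data parity 1, sent rp 1 → ok
  r2: data parity 0, sent rp 0 → ok
  r3: data parity 0, sent rp 1 → mismatch
  r4: data parity 1, sent rp 1 → ok
Recompute each column's even parity and compare to cp:
  c0: data parity 0, sent cp 0 → ok
  c1: data parity 0, sent cp 0 → ok
  c2: data parity 1, sent cp 1 → ok
  c3: data parity 0, sent cp 1 → mismatch
Exactly one row (r3) and one column (c3) fail → the flipped bit is at their intersection.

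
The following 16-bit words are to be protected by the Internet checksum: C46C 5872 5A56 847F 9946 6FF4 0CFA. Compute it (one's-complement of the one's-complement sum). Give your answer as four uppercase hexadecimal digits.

EE15

One's-complement addition (fold any carry out of bit 15 back into bit 0):
  0xC46C + 0x5872 = 0x11CDE → wrap carry → 0x1CDF
  0x1CDF + 0x5A56 = 0x07735
  0x7735 + 0x847F = 0x0FBB4
  0xFBB4 + 0x9946 = 0x194FA → wrap carry → 0x94FB
  0x94FB + 0x6FF4 = 0x104EF → wrap carry → 0x04F0
  0x04F0 + 0x0CFA = 0x011EA
One's-complement sum = 0x11EA.
Checksum = ~0x11EA & 0xFFFF = 0xEE15.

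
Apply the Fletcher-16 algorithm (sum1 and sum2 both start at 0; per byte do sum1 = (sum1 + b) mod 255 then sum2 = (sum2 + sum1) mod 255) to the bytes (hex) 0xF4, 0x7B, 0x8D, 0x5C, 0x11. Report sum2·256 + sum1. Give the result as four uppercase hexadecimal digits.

Running sums (mod 255):
  after byte 0 (0xF4): sum1=244, sum2=244
  after byte 1 (0x7B): sum1=112, sum2=101
  after byte 2 (0x8D): sum1=253, sum2=99
  after byte 3 (0x5C): sum1=90, sum2=189
  after byte 4 (0x11): sum1=107, sum2=41
Checksum = sum2·256 + sum1 = 41·256 + 107 = 10603 = 0x296B.

296B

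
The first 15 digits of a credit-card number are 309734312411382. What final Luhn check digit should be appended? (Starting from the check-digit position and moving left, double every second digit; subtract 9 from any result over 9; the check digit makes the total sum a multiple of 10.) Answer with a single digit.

Partial digits right→left: 2 8 3 1 1 4 2 1 3 4 3 7 9 0 3
Double every second digit counting from the check-digit position (so the 1st, 3rd, 5th, ... of the partial from the right).
  doubled (with −9 where >9): 4 6 2 4 6 6 9 6 → sum 43
  kept as-is: 8 1 4 1 4 7 0 → sum 25
Total = 43 + 25 = 68.
Check digit = (10 − (68 mod 10)) mod 10 = 2.

2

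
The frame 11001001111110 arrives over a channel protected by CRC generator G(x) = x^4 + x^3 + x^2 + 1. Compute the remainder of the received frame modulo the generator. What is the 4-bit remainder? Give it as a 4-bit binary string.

Modulo-2 division of 11001001111110 by 11101:
  pos 0: 11001 XOR 11101 = 00100
  pos 2: 10000 XOR 11101 = 01101
  pos 3: 11011 XOR 11101 = 00110
  pos 5: 11011 XOR 11101 = 00110
  pos 7: 11011 XOR 11101 = 00110
  pos 9: 11010 XOR 11101 = 00111
Remainder = 0111 (nonzero — an error is detected).

0111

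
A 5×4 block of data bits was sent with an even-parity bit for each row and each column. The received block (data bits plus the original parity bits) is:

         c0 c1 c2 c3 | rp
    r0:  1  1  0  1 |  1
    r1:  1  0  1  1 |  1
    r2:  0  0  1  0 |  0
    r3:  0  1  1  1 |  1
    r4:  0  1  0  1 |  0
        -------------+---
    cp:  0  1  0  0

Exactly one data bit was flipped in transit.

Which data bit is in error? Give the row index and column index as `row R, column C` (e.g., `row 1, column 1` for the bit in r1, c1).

row 2, column 2

Recompute each row's even parity and compare to rp:
  r0: data parity 1, sent rp 1 → ok
  r1: data parity 1, sent rp 1 → ok
  r2: data parity 1, sent rp 0 → mismatch
  r3: data parity 1, sent rp 1 → ok
  r4: data parity 0, sent rp 0 → ok
Recompute each column's even parity and compare to cp:
  c0: data parity 0, sent cp 0 → ok
  c1: data parity 1, sent cp 1 → ok
  c2: data parity 1, sent cp 0 → mismatch
  c3: data parity 0, sent cp 0 → ok
Exactly one row (r2) and one column (c2) fail → the flipped bit is at their intersection.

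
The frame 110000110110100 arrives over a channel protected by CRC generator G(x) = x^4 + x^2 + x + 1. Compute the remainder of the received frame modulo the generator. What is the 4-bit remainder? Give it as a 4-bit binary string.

Modulo-2 division of 110000110110100 by 10111:
  pos 0: 11000 XOR 10111 = 01111
  pos 1: 11110 XOR 10111 = 01001
  pos 2: 10011 XOR 10111 = 00100
  pos 4: 10010 XOR 10111 = 00101
  pos 6: 10111 XOR 10111 = 00000
Remainder = 0100 (nonzero — an error is detected).

0100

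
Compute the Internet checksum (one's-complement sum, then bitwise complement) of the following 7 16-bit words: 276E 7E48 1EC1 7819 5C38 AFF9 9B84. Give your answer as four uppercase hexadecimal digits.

One's-complement addition (fold any carry out of bit 15 back into bit 0):
  0x276E + 0x7E48 = 0x0A5B6
  0xA5B6 + 0x1EC1 = 0x0C477
  0xC477 + 0x7819 = 0x13C90 → wrap carry → 0x3C91
  0x3C91 + 0x5C38 = 0x098C9
  0x98C9 + 0xAFF9 = 0x148C2 → wrap carry → 0x48C3
  0x48C3 + 0x9B84 = 0x0E447
One's-complement sum = 0xE447.
Checksum = ~0xE447 & 0xFFFF = 0x1BB8.

1BB8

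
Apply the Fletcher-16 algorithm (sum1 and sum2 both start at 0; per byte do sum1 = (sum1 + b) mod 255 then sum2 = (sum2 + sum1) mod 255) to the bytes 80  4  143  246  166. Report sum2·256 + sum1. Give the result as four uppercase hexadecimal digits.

Running sums (mod 255):
  after byte 0 (80): sum1=80, sum2=80
  after byte 1 (4): sum1=84, sum2=164
  after byte 2 (143): sum1=227, sum2=136
  after byte 3 (246): sum1=218, sum2=99
  after byte 4 (166): sum1=129, sum2=228
Checksum = sum2·256 + sum1 = 228·256 + 129 = 58497 = 0xE481.

E481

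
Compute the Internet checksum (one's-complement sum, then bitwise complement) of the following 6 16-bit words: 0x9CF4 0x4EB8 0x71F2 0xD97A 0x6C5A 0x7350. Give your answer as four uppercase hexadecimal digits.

E93A

One's-complement addition (fold any carry out of bit 15 back into bit 0):
  0x9CF4 + 0x4EB8 = 0x0EBAC
  0xEBAC + 0x71F2 = 0x15D9E → wrap carry → 0x5D9F
  0x5D9F + 0xD97A = 0x13719 → wrap carry → 0x371A
  0x371A + 0x6C5A = 0x0A374
  0xA374 + 0x7350 = 0x116C4 → wrap carry → 0x16C5
One's-complement sum = 0x16C5.
Checksum = ~0x16C5 & 0xFFFF = 0xE93A.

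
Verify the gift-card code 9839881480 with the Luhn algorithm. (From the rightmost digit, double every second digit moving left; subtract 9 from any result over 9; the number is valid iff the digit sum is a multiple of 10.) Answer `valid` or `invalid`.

From the right, keep odd positions and double even positions (subtract 9 from any doubled value over 9):
  doubled (positions 2,4,...): 7 2 7 6 9 → sum 31
  kept (positions 1,3,...): 0 4 8 9 8 → sum 29
Total = 60.
60 mod 10 = 0, so the number is valid.

valid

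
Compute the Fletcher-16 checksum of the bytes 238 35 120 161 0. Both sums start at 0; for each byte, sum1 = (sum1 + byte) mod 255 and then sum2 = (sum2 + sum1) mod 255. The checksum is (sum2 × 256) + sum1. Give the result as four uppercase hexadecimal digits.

E32C

Running sums (mod 255):
  after byte 0 (238): sum1=238, sum2=238
  after byte 1 (35): sum1=18, sum2=1
  after byte 2 (120): sum1=138, sum2=139
  after byte 3 (161): sum1=44, sum2=183
  after byte 4 (0): sum1=44, sum2=227
Checksum = sum2·256 + sum1 = 227·256 + 44 = 58156 = 0xE32C.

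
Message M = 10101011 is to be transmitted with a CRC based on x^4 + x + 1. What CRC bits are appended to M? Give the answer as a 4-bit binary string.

1010

Append 4 zeros: 101010110000. Divide by 10011 (XOR where the leading bit is 1):
  pos 0: 10101 XOR 10011 = 00110
  pos 2: 11001 XOR 10011 = 01010
  pos 3: 10101 XOR 10011 = 00110
  pos 5: 11000 XOR 10011 = 01011
  pos 6: 10110 XOR 10011 = 00101
Remainder (last 4 bits) = 1010. This is the CRC / FCS.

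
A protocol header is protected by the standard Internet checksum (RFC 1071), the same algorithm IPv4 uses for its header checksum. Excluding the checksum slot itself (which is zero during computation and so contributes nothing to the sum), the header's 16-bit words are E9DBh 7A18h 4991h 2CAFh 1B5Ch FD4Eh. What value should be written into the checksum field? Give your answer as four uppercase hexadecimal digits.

0D20

One's-complement addition (fold any carry out of bit 15 back into bit 0):
  0xE9DB + 0x7A18 = 0x163F3 → wrap carry → 0x63F4
  0x63F4 + 0x4991 = 0x0AD85
  0xAD85 + 0x2CAF = 0x0DA34
  0xDA34 + 0x1B5C = 0x0F590
  0xF590 + 0xFD4E = 0x1F2DE → wrap carry → 0xF2DF
One's-complement sum = 0xF2DF.
Checksum = ~0xF2DF & 0xFFFF = 0x0D20.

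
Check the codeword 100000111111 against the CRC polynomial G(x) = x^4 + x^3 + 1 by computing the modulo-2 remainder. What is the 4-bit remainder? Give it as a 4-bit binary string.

0000

Modulo-2 division of 100000111111 by 11001:
  pos 0: 10000 XOR 11001 = 01001
  pos 1: 10010 XOR 11001 = 01011
  pos 2: 10111 XOR 11001 = 01110
  pos 3: 11101 XOR 11001 = 00100
  pos 5: 10011 XOR 11001 = 01010
  pos 6: 10101 XOR 11001 = 01100
  pos 7: 11001 XOR 11001 = 00000
Remainder = 0000 (zero — the frame passes the CRC check).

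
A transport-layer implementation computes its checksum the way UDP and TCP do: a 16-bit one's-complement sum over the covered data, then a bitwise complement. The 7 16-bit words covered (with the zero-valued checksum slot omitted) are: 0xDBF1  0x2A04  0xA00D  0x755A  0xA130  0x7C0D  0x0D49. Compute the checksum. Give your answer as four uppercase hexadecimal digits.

BA1A

One's-complement addition (fold any carry out of bit 15 back into bit 0):
  0xDBF1 + 0x2A04 = 0x105F5 → wrap carry → 0x05F6
  0x05F6 + 0xA00D = 0x0A603
  0xA603 + 0x755A = 0x11B5D → wrap carry → 0x1B5E
  0x1B5E + 0xA130 = 0x0BC8E
  0xBC8E + 0x7C0D = 0x1389B → wrap carry → 0x389C
  0x389C + 0x0D49 = 0x045E5
One's-complement sum = 0x45E5.
Checksum = ~0x45E5 & 0xFFFF = 0xBA1A.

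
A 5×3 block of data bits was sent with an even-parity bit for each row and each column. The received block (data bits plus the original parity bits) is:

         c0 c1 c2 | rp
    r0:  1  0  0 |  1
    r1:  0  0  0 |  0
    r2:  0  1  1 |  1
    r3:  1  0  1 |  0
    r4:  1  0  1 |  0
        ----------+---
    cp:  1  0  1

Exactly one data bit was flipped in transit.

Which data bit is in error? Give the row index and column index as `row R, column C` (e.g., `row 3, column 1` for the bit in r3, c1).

row 2, column 1

Recompute each row's even parity and compare to rp:
  r0: data parity 1, sent rp 1 → ok
  r1: data parity 0, sent rp 0 → ok
  r2: data parity 0, sent rp 1 → mismatch
  r3: data parity 0, sent rp 0 → ok
  r4: data parity 0, sent rp 0 → ok
Recompute each column's even parity and compare to cp:
  c0: data parity 1, sent cp 1 → ok
  c1: data parity 1, sent cp 0 → mismatch
  c2: data parity 1, sent cp 1 → ok
Exactly one row (r2) and one column (c1) fail → the flipped bit is at their intersection.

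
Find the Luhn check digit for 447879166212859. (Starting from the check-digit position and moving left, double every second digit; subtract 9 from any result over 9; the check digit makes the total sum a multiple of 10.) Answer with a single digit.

Partial digits right→left: 9 5 8 2 1 2 6 6 1 9 7 8 7 4 4
Double every second digit counting from the check-digit position (so the 1st, 3rd, 5th, ... of the partial from the right).
  doubled (with −9 where >9): 9 7 2 3 2 5 5 8 → sum 41
  kept as-is: 5 2 2 6 9 8 4 → sum 36
Total = 41 + 36 = 77.
Check digit = (10 − (77 mod 10)) mod 10 = 3.

3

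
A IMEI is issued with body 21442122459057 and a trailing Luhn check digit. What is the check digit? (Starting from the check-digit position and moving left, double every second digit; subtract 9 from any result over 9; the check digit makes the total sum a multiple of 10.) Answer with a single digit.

Partial digits right→left: 7 5 0 9 5 4 2 2 1 2 4 4 1 2
Double every second digit counting from the check-digit position (so the 1st, 3rd, 5th, ... of the partial from the right).
  doubled (with −9 where >9): 5 0 1 4 2 8 2 → sum 22
  kept as-is: 5 9 4 2 2 4 2 → sum 28
Total = 22 + 28 = 50.
Check digit = (10 − (50 mod 10)) mod 10 = 0.

0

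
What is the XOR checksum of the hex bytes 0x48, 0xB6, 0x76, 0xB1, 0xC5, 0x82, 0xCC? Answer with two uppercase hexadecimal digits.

XOR the bytes together:
  start with 0x48
  0x48 ⊕ 0xB6 = 0xFE
  0xFE ⊕ 0x76 = 0x88
  0x88 ⊕ 0xB1 = 0x39
  0x39 ⊕ 0xC5 = 0xFC
  0xFC ⊕ 0x82 = 0x7E
  0x7E ⊕ 0xCC = 0xB2

B2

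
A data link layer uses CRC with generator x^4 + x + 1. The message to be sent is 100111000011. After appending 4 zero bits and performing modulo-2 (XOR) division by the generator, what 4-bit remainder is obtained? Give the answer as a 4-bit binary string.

Append 4 zeros: 1001110000110000. Divide by 10011 (XOR where the leading bit is 1):
  pos 0: 10011 XOR 10011 = 00000
  pos 5: 10000 XOR 10011 = 00011
  pos 8: 11110 XOR 10011 = 01101
  pos 9: 11010 XOR 10011 = 01001
  pos 10: 10010 XOR 10011 = 00001
Remainder (last 4 bits) = 0010. This is the CRC / FCS.

0010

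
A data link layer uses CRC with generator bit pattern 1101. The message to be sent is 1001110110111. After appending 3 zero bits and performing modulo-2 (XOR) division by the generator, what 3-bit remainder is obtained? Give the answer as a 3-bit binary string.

Append 3 zeros: 1001110110111000. Divide by 1101 (XOR where the leading bit is 1):
  pos 0: 1001 XOR 1101 = 0100
  pos 1: 1001 XOR 1101 = 0100
  pos 2: 1001 XOR 1101 = 0100
  pos 3: 1000 XOR 1101 = 0101
  pos 4: 1011 XOR 1101 = 0110
  pos 5: 1101 XOR 1101 = 0000
  pos 10: 1110 XOR 1101 = 0011
  pos 12: 1100 XOR 1101 = 0001
Remainder (last 3 bits) = 001. This is the CRC / FCS.

001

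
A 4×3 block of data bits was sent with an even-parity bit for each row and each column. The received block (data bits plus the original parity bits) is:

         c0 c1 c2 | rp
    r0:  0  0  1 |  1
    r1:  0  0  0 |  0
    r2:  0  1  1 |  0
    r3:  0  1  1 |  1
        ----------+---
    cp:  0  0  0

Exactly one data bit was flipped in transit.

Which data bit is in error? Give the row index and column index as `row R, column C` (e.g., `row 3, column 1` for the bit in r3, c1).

row 3, column 2

Recompute each row's even parity and compare to rp:
  r0: data parity 1, sent rp 1 → ok
  r1: data parity 0, sent rp 0 → ok
  r2: data parity 0, sent rp 0 → ok
  r3: data parity 0, sent rp 1 → mismatch
Recompute each column's even parity and compare to cp:
  c0: data parity 0, sent cp 0 → ok
  c1: data parity 0, sent cp 0 → ok
  c2: data parity 1, sent cp 0 → mismatch
Exactly one row (r3) and one column (c2) fail → the flipped bit is at their intersection.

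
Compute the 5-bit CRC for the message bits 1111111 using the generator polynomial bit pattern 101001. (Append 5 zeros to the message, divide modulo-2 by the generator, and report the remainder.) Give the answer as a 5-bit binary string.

01101

Append 5 zeros: 111111100000. Divide by 101001 (XOR where the leading bit is 1):
  pos 0: 111111 XOR 101001 = 010110
  pos 1: 101101 XOR 101001 = 000100
  pos 4: 100000 XOR 101001 = 001001
  pos 6: 100100 XOR 101001 = 001101
Remainder (last 5 bits) = 01101. This is the CRC / FCS.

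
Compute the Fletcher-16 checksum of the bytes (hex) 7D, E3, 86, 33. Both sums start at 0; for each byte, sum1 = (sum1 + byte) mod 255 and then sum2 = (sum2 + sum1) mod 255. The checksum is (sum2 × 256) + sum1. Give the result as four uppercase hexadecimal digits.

Running sums (mod 255):
  after byte 0 (7D): sum1=125, sum2=125
  after byte 1 (E3): sum1=97, sum2=222
  after byte 2 (86): sum1=231, sum2=198
  after byte 3 (33): sum1=27, sum2=225
Checksum = sum2·256 + sum1 = 225·256 + 27 = 57627 = 0xE11B.

E11B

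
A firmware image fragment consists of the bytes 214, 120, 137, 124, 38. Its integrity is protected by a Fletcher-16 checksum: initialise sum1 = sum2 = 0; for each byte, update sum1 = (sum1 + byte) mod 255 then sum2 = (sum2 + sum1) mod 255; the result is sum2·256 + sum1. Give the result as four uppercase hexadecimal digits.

CF7B

Running sums (mod 255):
  after byte 0 (214): sum1=214, sum2=214
  after byte 1 (120): sum1=79, sum2=38
  after byte 2 (137): sum1=216, sum2=254
  after byte 3 (124): sum1=85, sum2=84
  after byte 4 (38): sum1=123, sum2=207
Checksum = sum2·256 + sum1 = 207·256 + 123 = 53115 = 0xCF7B.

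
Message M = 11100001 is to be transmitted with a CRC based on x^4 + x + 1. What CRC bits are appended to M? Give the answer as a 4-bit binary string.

Append 4 zeros: 111000010000. Divide by 10011 (XOR where the leading bit is 1):
  pos 0: 11100 XOR 10011 = 01111
  pos 1: 11110 XOR 10011 = 01101
  pos 2: 11010 XOR 10011 = 01001
  pos 3: 10011 XOR 10011 = 00000
Remainder (last 4 bits) = 0000. This is the CRC / FCS.

0000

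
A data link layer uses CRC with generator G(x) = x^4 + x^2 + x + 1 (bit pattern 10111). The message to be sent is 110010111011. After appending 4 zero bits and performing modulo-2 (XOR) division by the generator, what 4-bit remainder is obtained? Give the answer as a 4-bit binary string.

1010

Append 4 zeros: 1100101110110000. Divide by 10111 (XOR where the leading bit is 1):
  pos 0: 11001 XOR 10111 = 01110
  pos 1: 11100 XOR 10111 = 01011
  pos 2: 10111 XOR 10111 = 00000
  pos 7: 11011 XOR 10111 = 01100
  pos 8: 11000 XOR 10111 = 01111
  pos 9: 11110 XOR 10111 = 01001
  pos 10: 10010 XOR 10111 = 00101
Remainder (last 4 bits) = 1010. This is the CRC / FCS.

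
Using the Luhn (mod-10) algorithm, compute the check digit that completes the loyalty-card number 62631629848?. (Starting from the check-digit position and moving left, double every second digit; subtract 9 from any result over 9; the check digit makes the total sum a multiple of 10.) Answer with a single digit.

0

Partial digits right→left: 8 4 8 9 2 6 1 3 6 2 6
Double every second digit counting from the check-digit position (so the 1st, 3rd, 5th, ... of the partial from the right).
  doubled (with −9 where >9): 7 7 4 2 3 3 → sum 26
  kept as-is: 4 9 6 3 2 → sum 24
Total = 26 + 24 = 50.
Check digit = (10 − (50 mod 10)) mod 10 = 0.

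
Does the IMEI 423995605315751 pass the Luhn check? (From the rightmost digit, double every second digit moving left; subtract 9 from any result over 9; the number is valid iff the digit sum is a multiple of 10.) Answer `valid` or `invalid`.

invalid

From the right, keep odd positions and double even positions (subtract 9 from any doubled value over 9):
  doubled (positions 2,4,...): 1 1 6 0 1 9 4 → sum 22
  kept (positions 1,3,...): 1 7 1 5 6 9 3 4 → sum 36
Total = 58.
58 mod 10 = 8, so the number is invalid.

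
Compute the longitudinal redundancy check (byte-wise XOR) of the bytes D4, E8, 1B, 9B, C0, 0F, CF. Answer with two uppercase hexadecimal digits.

XOR the bytes together:
  start with 0xD4
  0xD4 ⊕ 0xE8 = 0x3C
  0x3C ⊕ 0x1B = 0x27
  0x27 ⊕ 0x9B = 0xBC
  0xBC ⊕ 0xC0 = 0x7C
  0x7C ⊕ 0x0F = 0x73
  0x73 ⊕ 0xCF = 0xBC

BC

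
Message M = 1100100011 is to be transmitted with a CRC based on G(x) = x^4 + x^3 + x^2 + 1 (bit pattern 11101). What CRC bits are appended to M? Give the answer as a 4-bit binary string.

0111

Append 4 zeros: 11001000110000. Divide by 11101 (XOR where the leading bit is 1):
  pos 0: 11001 XOR 11101 = 00100
  pos 2: 10000 XOR 11101 = 01101
  pos 3: 11010 XOR 11101 = 00111
  pos 5: 11111 XOR 11101 = 00010
  pos 8: 10000 XOR 11101 = 01101
  pos 9: 11010 XOR 11101 = 00111
Remainder (last 4 bits) = 0111. This is the CRC / FCS.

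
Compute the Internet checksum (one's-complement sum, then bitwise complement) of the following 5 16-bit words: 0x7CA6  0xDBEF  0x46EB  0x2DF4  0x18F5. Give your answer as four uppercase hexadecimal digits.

One's-complement addition (fold any carry out of bit 15 back into bit 0):
  0x7CA6 + 0xDBEF = 0x15895 → wrap carry → 0x5896
  0x5896 + 0x46EB = 0x09F81
  0x9F81 + 0x2DF4 = 0x0CD75
  0xCD75 + 0x18F5 = 0x0E66A
One's-complement sum = 0xE66A.
Checksum = ~0xE66A & 0xFFFF = 0x1995.

1995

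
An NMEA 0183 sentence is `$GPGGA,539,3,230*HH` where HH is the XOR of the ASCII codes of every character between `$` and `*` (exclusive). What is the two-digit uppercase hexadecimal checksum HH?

47

XOR the ASCII codes of the payload characters:
  'G' = 0x47 → acc = 0x47
  'P' = 0x50 → acc = 0x17
  'G' = 0x47 → acc = 0x50
  'G' = 0x47 → acc = 0x17
  'A' = 0x41 → acc = 0x56
  ',' = 0x2C → acc = 0x7A
  '5' = 0x35 → acc = 0x4F
  '3' = 0x33 → acc = 0x7C
  '9' = 0x39 → acc = 0x45
  ',' = 0x2C → acc = 0x69
  '3' = 0x33 → acc = 0x5A
  ',' = 0x2C → acc = 0x76
  '2' = 0x32 → acc = 0x44
  '3' = 0x33 → acc = 0x77
  '0' = 0x30 → acc = 0x47
Checksum = 0x47.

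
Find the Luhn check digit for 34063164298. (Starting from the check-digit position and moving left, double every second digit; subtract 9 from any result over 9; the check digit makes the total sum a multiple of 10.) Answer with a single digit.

Partial digits right→left: 8 9 2 4 6 1 3 6 0 4 3
Double every second digit counting from the check-digit position (so the 1st, 3rd, 5th, ... of the partial from the right).
  doubled (with −9 where >9): 7 4 3 6 0 6 → sum 26
  kept as-is: 9 4 1 6 4 → sum 24
Total = 26 + 24 = 50.
Check digit = (10 − (50 mod 10)) mod 10 = 0.

0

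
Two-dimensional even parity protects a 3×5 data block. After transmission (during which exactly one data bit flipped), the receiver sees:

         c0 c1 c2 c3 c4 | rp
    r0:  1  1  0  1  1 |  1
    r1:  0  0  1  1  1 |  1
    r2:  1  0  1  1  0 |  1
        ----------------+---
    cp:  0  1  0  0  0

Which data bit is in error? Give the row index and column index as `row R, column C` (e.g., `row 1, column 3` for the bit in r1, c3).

row 0, column 3

Recompute each row's even parity and compare to rp:
  r0: data parity 0, sent rp 1 → mismatch
  r1: data parity 1, sent rp 1 → ok
  r2: data parity 1, sent rp 1 → ok
Recompute each column's even parity and compare to cp:
  c0: data parity 0, sent cp 0 → ok
  c1: data parity 1, sent cp 1 → ok
  c2: data parity 0, sent cp 0 → ok
  c3: data parity 1, sent cp 0 → mismatch
  c4: data parity 0, sent cp 0 → ok
Exactly one row (r0) and one column (c3) fail → the flipped bit is at their intersection.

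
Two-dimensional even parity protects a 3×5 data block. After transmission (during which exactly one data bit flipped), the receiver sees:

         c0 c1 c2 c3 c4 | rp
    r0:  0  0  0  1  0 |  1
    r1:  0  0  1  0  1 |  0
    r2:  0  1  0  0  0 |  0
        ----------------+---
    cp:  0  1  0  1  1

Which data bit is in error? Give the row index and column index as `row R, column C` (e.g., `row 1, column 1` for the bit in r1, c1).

Recompute each row's even parity and compare to rp:
  r0: data parity 1, sent rp 1 → ok
  r1: data parity 0, sent rp 0 → ok
  r2: data parity 1, sent rp 0 → mismatch
Recompute each column's even parity and compare to cp:
  c0: data parity 0, sent cp 0 → ok
  c1: data parity 1, sent cp 1 → ok
  c2: data parity 1, sent cp 0 → mismatch
  c3: data parity 1, sent cp 1 → ok
  c4: data parity 1, sent cp 1 → ok
Exactly one row (r2) and one column (c2) fail → the flipped bit is at their intersection.

row 2, column 2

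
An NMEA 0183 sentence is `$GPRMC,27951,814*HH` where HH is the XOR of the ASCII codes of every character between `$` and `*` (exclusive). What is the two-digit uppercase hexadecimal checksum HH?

4E

XOR the ASCII codes of the payload characters:
  'G' = 0x47 → acc = 0x47
  'P' = 0x50 → acc = 0x17
  'R' = 0x52 → acc = 0x45
  'M' = 0x4D → acc = 0x08
  'C' = 0x43 → acc = 0x4B
  ',' = 0x2C → acc = 0x67
  '2' = 0x32 → acc = 0x55
  '7' = 0x37 → acc = 0x62
  '9' = 0x39 → acc = 0x5B
  '5' = 0x35 → acc = 0x6E
  '1' = 0x31 → acc = 0x5F
  ',' = 0x2C → acc = 0x73
  '8' = 0x38 → acc = 0x4B
  '1' = 0x31 → acc = 0x7A
  '4' = 0x34 → acc = 0x4E
Checksum = 0x4E.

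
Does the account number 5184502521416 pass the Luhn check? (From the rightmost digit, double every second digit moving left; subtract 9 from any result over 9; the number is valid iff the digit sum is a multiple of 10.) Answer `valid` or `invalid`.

invalid

From the right, keep odd positions and double even positions (subtract 9 from any doubled value over 9):
  doubled (positions 2,4,...): 2 2 1 0 8 2 → sum 15
  kept (positions 1,3,...): 6 4 2 2 5 8 5 → sum 32
Total = 47.
47 mod 10 = 7, so the number is invalid.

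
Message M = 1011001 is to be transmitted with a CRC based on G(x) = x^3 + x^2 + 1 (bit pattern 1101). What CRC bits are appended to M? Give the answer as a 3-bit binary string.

Append 3 zeros: 1011001000. Divide by 1101 (XOR where the leading bit is 1):
  pos 0: 1011 XOR 1101 = 0110
  pos 1: 1100 XOR 1101 = 0001
  pos 4: 1010 XOR 1101 = 0111
  pos 5: 1110 XOR 1101 = 0011
Remainder (last 3 bits) = 110. This is the CRC / FCS.

110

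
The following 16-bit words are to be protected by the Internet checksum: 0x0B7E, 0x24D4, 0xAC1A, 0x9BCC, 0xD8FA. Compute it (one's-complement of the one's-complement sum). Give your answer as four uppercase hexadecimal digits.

AECB

One's-complement addition (fold any carry out of bit 15 back into bit 0):
  0x0B7E + 0x24D4 = 0x03052
  0x3052 + 0xAC1A = 0x0DC6C
  0xDC6C + 0x9BCC = 0x17838 → wrap carry → 0x7839
  0x7839 + 0xD8FA = 0x15133 → wrap carry → 0x5134
One's-complement sum = 0x5134.
Checksum = ~0x5134 & 0xFFFF = 0xAECB.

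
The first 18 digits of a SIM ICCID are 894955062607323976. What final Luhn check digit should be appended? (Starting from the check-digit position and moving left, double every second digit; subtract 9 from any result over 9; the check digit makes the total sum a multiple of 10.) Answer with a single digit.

2

Partial digits right→left: 6 7 9 3 2 3 7 0 6 2 6 0 5 5 9 4 9 8
Double every second digit counting from the check-digit position (so the 1st, 3rd, 5th, ... of the partial from the right).
  doubled (with −9 where >9): 3 9 4 5 3 3 1 9 9 → sum 46
  kept as-is: 7 3 3 0 2 0 5 4 8 → sum 32
Total = 46 + 32 = 78.
Check digit = (10 − (78 mod 10)) mod 10 = 2.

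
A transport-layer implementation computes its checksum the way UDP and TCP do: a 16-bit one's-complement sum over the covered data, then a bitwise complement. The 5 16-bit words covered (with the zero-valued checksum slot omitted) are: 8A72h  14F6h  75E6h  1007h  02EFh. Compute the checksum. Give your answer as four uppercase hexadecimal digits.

One's-complement addition (fold any carry out of bit 15 back into bit 0):
  0x8A72 + 0x14F6 = 0x09F68
  0x9F68 + 0x75E6 = 0x1154E → wrap carry → 0x154F
  0x154F + 0x1007 = 0x02556
  0x2556 + 0x02EF = 0x02845
One's-complement sum = 0x2845.
Checksum = ~0x2845 & 0xFFFF = 0xD7BA.

D7BA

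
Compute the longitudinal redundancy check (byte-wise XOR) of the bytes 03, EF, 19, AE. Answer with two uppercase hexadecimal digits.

5B

XOR the bytes together:
  start with 0x03
  0x03 ⊕ 0xEF = 0xEC
  0xEC ⊕ 0x19 = 0xF5
  0xF5 ⊕ 0xAE = 0x5B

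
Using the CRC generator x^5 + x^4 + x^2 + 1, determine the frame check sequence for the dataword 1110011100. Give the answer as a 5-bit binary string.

Append 5 zeros: 111001110000000. Divide by 110101 (XOR where the leading bit is 1):
  pos 0: 111001 XOR 110101 = 001100
  pos 2: 110011 XOR 110101 = 000110
  pos 5: 110000 XOR 110101 = 000101
  pos 8: 101000 XOR 110101 = 011101
  pos 9: 111010 XOR 110101 = 001111
Remainder (last 5 bits) = 01111. This is the CRC / FCS.

01111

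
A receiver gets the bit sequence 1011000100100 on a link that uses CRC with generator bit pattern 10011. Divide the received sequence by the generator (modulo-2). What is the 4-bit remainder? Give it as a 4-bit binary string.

0000

Modulo-2 division of 1011000100100 by 10011:
  pos 0: 10110 XOR 10011 = 00101
  pos 2: 10100 XOR 10011 = 00111
  pos 4: 11110 XOR 10011 = 01101
  pos 5: 11010 XOR 10011 = 01001
  pos 6: 10011 XOR 10011 = 00000
Remainder = 0000 (zero — the frame passes the CRC check).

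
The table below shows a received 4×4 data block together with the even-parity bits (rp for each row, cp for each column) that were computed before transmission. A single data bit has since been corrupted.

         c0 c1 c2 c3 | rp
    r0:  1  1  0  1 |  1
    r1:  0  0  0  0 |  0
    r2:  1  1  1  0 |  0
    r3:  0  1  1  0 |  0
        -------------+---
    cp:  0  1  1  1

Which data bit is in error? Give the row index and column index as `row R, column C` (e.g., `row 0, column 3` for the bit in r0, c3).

row 2, column 2

Recompute each row's even parity and compare to rp:
  r0: data parity 1, sent rp 1 → ok
  r1: data parity 0, sent rp 0 → ok
  r2: data parity 1, sent rp 0 → mismatch
  r3: data parity 0, sent rp 0 → ok
Recompute each column's even parity and compare to cp:
  c0: data parity 0, sent cp 0 → ok
  c1: data parity 1, sent cp 1 → ok
  c2: data parity 0, sent cp 1 → mismatch
  c3: data parity 1, sent cp 1 → ok
Exactly one row (r2) and one column (c2) fail → the flipped bit is at their intersection.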